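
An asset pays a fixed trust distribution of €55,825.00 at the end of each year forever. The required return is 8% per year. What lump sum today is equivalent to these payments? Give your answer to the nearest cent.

Periodic rate r = 0.08 per year.
Level perpetuity: PV = PMT / r = 55,825 / (0.08) = €697,812.50.

€697,812.50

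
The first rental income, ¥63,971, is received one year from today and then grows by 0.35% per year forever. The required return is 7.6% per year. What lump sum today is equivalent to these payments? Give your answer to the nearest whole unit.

¥882,359

Periodic rate r = 0.076 per year.
Growing perpetuity (Gordon): PV = PMT₁ / (r − g) = 63,971 / (r − 0.0035) = ¥882,359.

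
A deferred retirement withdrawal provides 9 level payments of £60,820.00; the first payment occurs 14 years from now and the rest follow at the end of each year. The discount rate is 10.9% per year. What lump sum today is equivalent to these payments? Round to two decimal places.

Ordinary annuity of 9 payments, first payment at period 14.
Periodic rate r = 0.109 per year.
The ordinary-annuity PV formula values the stream one period before the first payment (period 13); discount that back 13 periods:
PV₀ = 60,820 × [1 − (1+r)^−9] / r × (1+r)^−13 = £88,085.51

£88,085.51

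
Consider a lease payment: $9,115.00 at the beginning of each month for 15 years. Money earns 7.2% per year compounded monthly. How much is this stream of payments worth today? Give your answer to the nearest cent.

$1,007,606.49

This is an annuity due: 180 payments of $9,115.00 at the beginning of each month.
Periodic rate r = 0.072/12 per month; n is counted in months.
PV = PMT × [(1 − (1+r)^−n)/r] × (1+r) = 9,115 × [1 − (1+r)^−180] / r × (1+r) = $1,007,606.49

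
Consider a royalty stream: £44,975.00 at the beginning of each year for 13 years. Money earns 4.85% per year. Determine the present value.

This is an annuity due: 13 payments of £44,975.00 at the beginning of each year.
Periodic rate r = 0.0485 per year.
PV = PMT × [(1 − (1+r)^−n)/r] × (1+r) = 44,975 × [1 − (1+r)^−13] / r × (1+r) = £446,993.60

£446,993.60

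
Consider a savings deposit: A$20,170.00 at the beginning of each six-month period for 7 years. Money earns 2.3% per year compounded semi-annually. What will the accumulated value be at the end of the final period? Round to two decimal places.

This is an annuity due: 14 deposits of A$20,170.00 at the beginning of each six-month period.
Periodic rate r = 0.023/2 per half-year; n is counted in half-years.
FV = PMT × [((1+r)^n − 1)/r] × (1+r) = 20,170 × [(1+r)^14 − 1] / r × (1+r) = A$307,991.93

A$307,991.93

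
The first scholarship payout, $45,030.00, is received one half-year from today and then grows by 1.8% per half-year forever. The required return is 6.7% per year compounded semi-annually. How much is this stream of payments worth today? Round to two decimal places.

Periodic rate r = 0.067/2 per half-year.
Growing perpetuity (Gordon): PV = PMT₁ / (r − g) = 45,030 / (r − 0.018) = $2,905,161.29.

$2,905,161.29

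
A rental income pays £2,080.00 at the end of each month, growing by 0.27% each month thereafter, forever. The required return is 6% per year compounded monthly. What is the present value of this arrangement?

£904,347.83

Periodic rate r = 0.06/12 per month.
Growing perpetuity (Gordon): PV = PMT₁ / (r − g) = 2,080 / (r − 0.0027) = £904,347.83.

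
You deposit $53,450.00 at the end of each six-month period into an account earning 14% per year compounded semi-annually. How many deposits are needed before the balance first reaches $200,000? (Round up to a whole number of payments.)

Periodic rate r = 0.14/2 per half-year; n is counted in half-years.
Ordinary annuity FV: 200,000 = 53,450 × [((1+r)^n − 1)/r].
(1+r)^n = 1 + 200,000 × r / 53,450, so n = ln(1 + 200,000·r/53,450) / ln(1+r) = 3.44.
Round up to a whole number of payments: n = 4.

4 payments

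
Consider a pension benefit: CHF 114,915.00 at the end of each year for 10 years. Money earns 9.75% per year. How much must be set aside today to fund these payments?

CHF 713,750.42

This is an ordinary annuity: 10 payments of CHF 114,915.00 at the end of each year.
Periodic rate r = 0.0975 per year.
PV = PMT × [(1 − (1+r)^−n)/r] = 114,915 × [1 − (1+r)^−10] / r = CHF 713,750.42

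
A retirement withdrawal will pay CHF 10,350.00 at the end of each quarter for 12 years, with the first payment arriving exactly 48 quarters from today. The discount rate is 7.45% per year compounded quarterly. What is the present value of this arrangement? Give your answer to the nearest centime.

CHF 137,169.29

Ordinary annuity of 48 payments, first payment at period 48.
Periodic rate r = 0.0745/4 per quarter; n is counted in quarters.
The ordinary-annuity PV formula values the stream one period before the first payment (period 47); discount that back 47 periods:
PV₀ = 10,350 × [1 − (1+r)^−48] / r × (1+r)^−47 = CHF 137,169.29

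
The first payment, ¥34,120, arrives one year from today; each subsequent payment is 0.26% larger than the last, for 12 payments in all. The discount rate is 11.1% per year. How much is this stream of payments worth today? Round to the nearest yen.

¥222,939

Periodic rate r = 0.111 per year.
Growing ordinary annuity: PV = PMT₁ × [1 − ((1+g)/(1+r))^n] / (r − g) = 34,120 × [1 − ((1+0.0026)/(1+r))^12] / (r − 0.0026) = ¥222,939.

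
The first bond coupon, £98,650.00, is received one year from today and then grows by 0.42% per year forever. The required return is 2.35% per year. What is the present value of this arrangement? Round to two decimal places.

£5,111,398.96

Periodic rate r = 0.0235 per year.
Growing perpetuity (Gordon): PV = PMT₁ / (r − g) = 98,650 / (r − 0.0042) = £5,111,398.96.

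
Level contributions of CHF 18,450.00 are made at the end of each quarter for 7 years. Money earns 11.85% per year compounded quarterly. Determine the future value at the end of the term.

CHF 787,647.42

This is an ordinary annuity: 28 deposits of CHF 18,450.00 at the end of each quarter.
Periodic rate r = 0.1185/4 per quarter; n is counted in quarters.
FV = PMT × [((1+r)^n − 1)/r] = 18,450 × [(1+r)^28 − 1] / r = CHF 787,647.42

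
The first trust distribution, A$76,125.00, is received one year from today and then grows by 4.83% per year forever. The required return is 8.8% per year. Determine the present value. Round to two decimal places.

A$1,917,506.30

Periodic rate r = 0.088 per year.
Growing perpetuity (Gordon): PV = PMT₁ / (r − g) = 76,125 / (r − 0.0483) = A$1,917,506.30.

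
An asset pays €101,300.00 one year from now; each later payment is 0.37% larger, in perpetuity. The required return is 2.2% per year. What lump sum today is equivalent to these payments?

Periodic rate r = 0.022 per year.
Growing perpetuity (Gordon): PV = PMT₁ / (r − g) = 101,300 / (r − 0.0037) = €5,535,519.13.

€5,535,519.13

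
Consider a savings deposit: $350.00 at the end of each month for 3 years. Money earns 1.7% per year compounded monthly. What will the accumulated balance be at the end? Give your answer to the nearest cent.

This is an ordinary annuity: 36 deposits of $350.00 at the end of each month.
Periodic rate r = 0.017/12 per month; n is counted in months.
FV = PMT × [((1+r)^n − 1)/r] = 350 × [(1+r)^36 − 1] / r = $12,917.45

$12,917.45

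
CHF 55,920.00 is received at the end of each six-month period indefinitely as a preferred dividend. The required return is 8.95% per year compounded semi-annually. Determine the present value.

CHF 1,249,608.94

Periodic rate r = 0.0895/2 per half-year.
Level perpetuity: PV = PMT / r = 55,920 / (0.0895/2) = CHF 1,249,608.94.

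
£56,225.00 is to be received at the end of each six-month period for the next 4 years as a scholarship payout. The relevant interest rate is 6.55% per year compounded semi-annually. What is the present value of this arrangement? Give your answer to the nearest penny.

This is an ordinary annuity: 8 payments of £56,225.00 at the end of each six-month period.
Periodic rate r = 0.0655/2 per half-year; n is counted in half-years.
PV = PMT × [(1 − (1+r)^−n)/r] = 56,225 × [1 − (1+r)^−8] / r = £390,143.38

£390,143.38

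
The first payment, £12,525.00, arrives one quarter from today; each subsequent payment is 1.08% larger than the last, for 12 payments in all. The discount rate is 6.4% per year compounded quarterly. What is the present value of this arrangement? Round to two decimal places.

£143,839.05

Periodic rate r = 0.064/4 per quarter; n is counted in quarters.
Growing ordinary annuity: PV = PMT₁ × [1 − ((1+g)/(1+r))^n] / (r − g) = 12,525 × [1 − ((1+0.0108)/(1+r))^12] / (r − 0.0108) = £143,839.05.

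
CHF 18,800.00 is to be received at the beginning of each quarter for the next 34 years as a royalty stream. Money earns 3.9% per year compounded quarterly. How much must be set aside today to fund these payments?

This is an annuity due: 136 payments of CHF 18,800.00 at the beginning of each quarter.
Periodic rate r = 0.039/4 per quarter; n is counted in quarters.
PV = PMT × [(1 − (1+r)^−n)/r] × (1+r) = 18,800 × [1 − (1+r)^−136] / r × (1+r) = CHF 1,426,671.51

CHF 1,426,671.51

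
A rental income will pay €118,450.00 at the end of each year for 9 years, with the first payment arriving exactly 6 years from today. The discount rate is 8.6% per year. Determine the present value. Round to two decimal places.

€477,845.21

Ordinary annuity of 9 payments, first payment at period 6.
Periodic rate r = 0.086 per year.
The ordinary-annuity PV formula values the stream one period before the first payment (period 5); discount that back 5 periods:
PV₀ = 118,450 × [1 − (1+r)^−9] / r × (1+r)^−5 = €477,845.21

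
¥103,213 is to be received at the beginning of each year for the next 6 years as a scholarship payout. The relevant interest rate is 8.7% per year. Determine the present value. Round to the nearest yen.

¥507,820

This is an annuity due: 6 payments of ¥103,213 at the beginning of each year.
Periodic rate r = 0.087 per year.
PV = PMT × [(1 − (1+r)^−n)/r] × (1+r) = 103,213 × [1 − (1+r)^−6] / r × (1+r) = ¥507,820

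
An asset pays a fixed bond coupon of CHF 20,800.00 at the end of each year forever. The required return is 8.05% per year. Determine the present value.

Periodic rate r = 0.0805 per year.
Level perpetuity: PV = PMT / r = 20,800 / (0.0805) = CHF 258,385.09.

CHF 258,385.09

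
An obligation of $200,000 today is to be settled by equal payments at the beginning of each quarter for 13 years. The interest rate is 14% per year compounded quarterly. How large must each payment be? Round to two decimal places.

Level annuity due; solve PV = PMT × [(1 − (1+r)^−n)/r] × (1+r) for PMT.
Periodic rate r = 0.14/4 per quarter; n is counted in quarters.
With n = 52: PMT = 200,000 / ([(1 − (1+r)^−n)/r] × (1+r)) = $8,120.63

$8,120.63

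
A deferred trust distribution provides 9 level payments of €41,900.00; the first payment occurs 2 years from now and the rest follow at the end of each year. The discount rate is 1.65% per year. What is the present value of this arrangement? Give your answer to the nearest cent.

€342,136.87

Ordinary annuity of 9 payments, first payment at period 2.
Periodic rate r = 0.0165 per year.
The ordinary-annuity PV formula values the stream one period before the first payment (period 1); discount that back 1 periods:
PV₀ = 41,900 × [1 − (1+r)^−9] / r × (1+r)^−1 = €342,136.87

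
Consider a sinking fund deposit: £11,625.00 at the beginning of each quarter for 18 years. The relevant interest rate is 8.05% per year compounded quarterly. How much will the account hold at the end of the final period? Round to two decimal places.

£1,884,478.40

This is an annuity due: 72 deposits of £11,625.00 at the beginning of each quarter.
Periodic rate r = 0.0805/4 per quarter; n is counted in quarters.
FV = PMT × [((1+r)^n − 1)/r] × (1+r) = 11,625 × [(1+r)^72 − 1] / r × (1+r) = £1,884,478.40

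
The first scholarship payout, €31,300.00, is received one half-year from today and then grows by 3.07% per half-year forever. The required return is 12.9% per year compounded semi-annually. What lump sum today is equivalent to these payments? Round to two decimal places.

Periodic rate r = 0.129/2 per half-year.
Growing perpetuity (Gordon): PV = PMT₁ / (r − g) = 31,300 / (r − 0.0307) = €926,035.50.

€926,035.50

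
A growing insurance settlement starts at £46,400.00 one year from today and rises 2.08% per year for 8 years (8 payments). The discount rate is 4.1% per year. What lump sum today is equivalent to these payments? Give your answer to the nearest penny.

£333,280.30

Periodic rate r = 0.041 per year.
Growing ordinary annuity: PV = PMT₁ × [1 − ((1+g)/(1+r))^n] / (r − g) = 46,400 × [1 − ((1+0.0208)/(1+r))^8] / (r − 0.0208) = £333,280.30.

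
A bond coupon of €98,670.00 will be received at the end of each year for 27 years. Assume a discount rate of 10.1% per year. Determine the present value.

This is an ordinary annuity: 27 payments of €98,670.00 at the end of each year.
Periodic rate r = 0.101 per year.
PV = PMT × [(1 − (1+r)^−n)/r] = 98,670 × [1 − (1+r)^−27] / r = €904,218.68

€904,218.68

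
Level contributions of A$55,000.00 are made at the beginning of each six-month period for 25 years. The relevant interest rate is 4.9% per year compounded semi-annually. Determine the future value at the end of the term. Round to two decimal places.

A$5,414,582.88

This is an annuity due: 50 deposits of A$55,000.00 at the beginning of each six-month period.
Periodic rate r = 0.049/2 per half-year; n is counted in half-years.
FV = PMT × [((1+r)^n − 1)/r] × (1+r) = 55,000 × [(1+r)^50 − 1] / r × (1+r) = A$5,414,582.88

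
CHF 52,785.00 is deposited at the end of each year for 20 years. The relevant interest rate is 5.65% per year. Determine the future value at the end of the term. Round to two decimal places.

This is an ordinary annuity: 20 deposits of CHF 52,785.00 at the end of each year.
Periodic rate r = 0.0565 per year.
FV = PMT × [((1+r)^n − 1)/r] = 52,785 × [(1+r)^20 − 1] / r = CHF 1,870,230.65

CHF 1,870,230.65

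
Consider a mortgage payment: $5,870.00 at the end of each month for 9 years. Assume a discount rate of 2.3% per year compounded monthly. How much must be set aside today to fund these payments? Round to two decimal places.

$572,154.28

This is an ordinary annuity: 108 payments of $5,870.00 at the end of each month.
Periodic rate r = 0.023/12 per month; n is counted in months.
PV = PMT × [(1 − (1+r)^−n)/r] = 5,870 × [1 − (1+r)^−108] / r = $572,154.28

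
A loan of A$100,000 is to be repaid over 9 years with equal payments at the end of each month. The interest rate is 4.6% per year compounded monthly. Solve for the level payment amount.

Level ordinary annuity; solve PV = PMT × [(1 − (1+r)^−n)/r] for PMT.
Periodic rate r = 0.046/12 per month; n is counted in months.
With n = 108: PMT = 100,000 / ([(1 − (1+r)^−n)/r]) = A$1,132.53

A$1,132.53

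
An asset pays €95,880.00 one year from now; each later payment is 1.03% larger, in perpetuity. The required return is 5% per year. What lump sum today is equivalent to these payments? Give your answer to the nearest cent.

€2,415,113.35

Periodic rate r = 0.05 per year.
Growing perpetuity (Gordon): PV = PMT₁ / (r − g) = 95,880 / (r − 0.0103) = €2,415,113.35.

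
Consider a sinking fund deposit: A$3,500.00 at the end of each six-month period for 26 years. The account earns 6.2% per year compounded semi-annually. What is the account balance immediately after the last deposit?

A$439,373.76

This is an ordinary annuity: 52 deposits of A$3,500.00 at the end of each six-month period.
Periodic rate r = 0.062/2 per half-year; n is counted in half-years.
FV = PMT × [((1+r)^n − 1)/r] = 3,500 × [(1+r)^52 − 1] / r = A$439,373.76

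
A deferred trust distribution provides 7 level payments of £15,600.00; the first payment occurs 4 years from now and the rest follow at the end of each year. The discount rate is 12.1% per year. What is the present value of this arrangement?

£50,379.56

Ordinary annuity of 7 payments, first payment at period 4.
Periodic rate r = 0.121 per year.
The ordinary-annuity PV formula values the stream one period before the first payment (period 3); discount that back 3 periods:
PV₀ = 15,600 × [1 − (1+r)^−7] / r × (1+r)^−3 = £50,379.56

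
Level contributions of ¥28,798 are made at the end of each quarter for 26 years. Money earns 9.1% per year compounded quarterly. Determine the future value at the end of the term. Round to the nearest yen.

This is an ordinary annuity: 104 deposits of ¥28,798 at the end of each quarter.
Periodic rate r = 0.091/4 per quarter; n is counted in quarters.
FV = PMT × [((1+r)^n − 1)/r] = 28,798 × [(1+r)^104 − 1] / r = ¥11,868,477

¥11,868,477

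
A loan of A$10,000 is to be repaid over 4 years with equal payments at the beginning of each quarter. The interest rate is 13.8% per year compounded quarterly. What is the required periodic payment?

A$796.28

Level annuity due; solve PV = PMT × [(1 − (1+r)^−n)/r] × (1+r) for PMT.
Periodic rate r = 0.138/4 per quarter; n is counted in quarters.
With n = 16: PMT = 10,000 / ([(1 − (1+r)^−n)/r] × (1+r)) = A$796.28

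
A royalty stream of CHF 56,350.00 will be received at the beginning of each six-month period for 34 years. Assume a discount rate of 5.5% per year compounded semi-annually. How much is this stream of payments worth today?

This is an annuity due: 68 payments of CHF 56,350.00 at the beginning of each six-month period.
Periodic rate r = 0.055/2 per half-year; n is counted in half-years.
PV = PMT × [(1 − (1+r)^−n)/r] × (1+r) = 56,350 × [1 − (1+r)^−68] / r × (1+r) = CHF 1,772,644.54

CHF 1,772,644.54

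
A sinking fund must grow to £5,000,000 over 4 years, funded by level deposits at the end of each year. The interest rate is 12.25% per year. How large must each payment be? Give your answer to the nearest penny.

Level ordinary annuity; solve FV = PMT × [((1+r)^n − 1)/r] for PMT.
Periodic rate r = 0.1225 per year.
With n = 4: PMT = 5,000,000 / ([((1+r)^n − 1)/r]) = £1,042,347.83

£1,042,347.83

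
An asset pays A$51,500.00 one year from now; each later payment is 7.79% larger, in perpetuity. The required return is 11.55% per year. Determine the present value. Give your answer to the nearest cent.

A$1,369,680.85

Periodic rate r = 0.1155 per year.
Growing perpetuity (Gordon): PV = PMT₁ / (r − g) = 51,500 / (r − 0.0779) = A$1,369,680.85.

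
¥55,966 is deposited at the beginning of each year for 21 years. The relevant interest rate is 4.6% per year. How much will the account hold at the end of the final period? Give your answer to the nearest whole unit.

¥1,999,760

This is an annuity due: 21 deposits of ¥55,966 at the beginning of each year.
Periodic rate r = 0.046 per year.
FV = PMT × [((1+r)^n − 1)/r] × (1+r) = 55,966 × [(1+r)^21 − 1] / r × (1+r) = ¥1,999,760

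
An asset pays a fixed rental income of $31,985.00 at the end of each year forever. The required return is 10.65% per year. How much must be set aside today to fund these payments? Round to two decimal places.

Periodic rate r = 0.1065 per year.
Level perpetuity: PV = PMT / r = 31,985 / (0.1065) = $300,328.64.

$300,328.64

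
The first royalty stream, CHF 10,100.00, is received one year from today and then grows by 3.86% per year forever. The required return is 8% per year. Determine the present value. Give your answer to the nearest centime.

CHF 243,961.35

Periodic rate r = 0.08 per year.
Growing perpetuity (Gordon): PV = PMT₁ / (r − g) = 10,100 / (r − 0.0386) = CHF 243,961.35.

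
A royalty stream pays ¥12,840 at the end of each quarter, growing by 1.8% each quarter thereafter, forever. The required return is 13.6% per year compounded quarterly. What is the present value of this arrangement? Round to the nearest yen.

Periodic rate r = 0.136/4 per quarter.
Growing perpetuity (Gordon): PV = PMT₁ / (r − g) = 12,840 / (r − 0.018) = ¥802,500.

¥802,500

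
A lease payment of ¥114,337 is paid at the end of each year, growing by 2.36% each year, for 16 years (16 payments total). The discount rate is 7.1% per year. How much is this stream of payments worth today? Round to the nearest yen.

Periodic rate r = 0.071 per year.
Growing ordinary annuity: PV = PMT₁ × [1 − ((1+g)/(1+r))^n] / (r − g) = 114,337 × [1 − ((1+0.0236)/(1+r))^16] / (r − 0.0236) = ¥1,243,047.

¥1,243,047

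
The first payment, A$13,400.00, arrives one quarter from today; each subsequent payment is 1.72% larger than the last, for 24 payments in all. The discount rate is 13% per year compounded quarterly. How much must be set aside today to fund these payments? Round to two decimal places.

A$263,742.40

Periodic rate r = 0.13/4 per quarter; n is counted in quarters.
Growing ordinary annuity: PV = PMT₁ × [1 − ((1+g)/(1+r))^n] / (r − g) = 13,400 × [1 − ((1+0.0172)/(1+r))^24] / (r − 0.0172) = A$263,742.40.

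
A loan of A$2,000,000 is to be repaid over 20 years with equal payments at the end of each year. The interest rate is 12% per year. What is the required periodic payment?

Level ordinary annuity; solve PV = PMT × [(1 − (1+r)^−n)/r] for PMT.
Periodic rate r = 0.12 per year.
With n = 20: PMT = 2,000,000 / ([(1 − (1+r)^−n)/r]) = A$267,757.56

A$267,757.56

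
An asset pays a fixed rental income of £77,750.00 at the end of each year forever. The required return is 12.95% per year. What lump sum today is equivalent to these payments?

£600,386.10

Periodic rate r = 0.1295 per year.
Level perpetuity: PV = PMT / r = 77,750 / (0.1295) = £600,386.10.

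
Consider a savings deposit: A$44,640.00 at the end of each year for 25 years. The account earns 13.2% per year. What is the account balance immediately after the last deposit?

A$7,166,130.94

This is an ordinary annuity: 25 deposits of A$44,640.00 at the end of each year.
Periodic rate r = 0.132 per year.
FV = PMT × [((1+r)^n − 1)/r] = 44,640 × [(1+r)^25 − 1] / r = A$7,166,130.94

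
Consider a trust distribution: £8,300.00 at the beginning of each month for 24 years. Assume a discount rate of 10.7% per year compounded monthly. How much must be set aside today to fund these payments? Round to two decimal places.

£866,295.16

This is an annuity due: 288 payments of £8,300.00 at the beginning of each month.
Periodic rate r = 0.107/12 per month; n is counted in months.
PV = PMT × [(1 − (1+r)^−n)/r] × (1+r) = 8,300 × [1 − (1+r)^−288] / r × (1+r) = £866,295.16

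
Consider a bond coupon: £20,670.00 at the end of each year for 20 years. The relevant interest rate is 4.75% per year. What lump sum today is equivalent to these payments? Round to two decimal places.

£263,142.93

This is an ordinary annuity: 20 payments of £20,670.00 at the end of each year.
Periodic rate r = 0.0475 per year.
PV = PMT × [(1 − (1+r)^−n)/r] = 20,670 × [1 − (1+r)^−20] / r = £263,142.93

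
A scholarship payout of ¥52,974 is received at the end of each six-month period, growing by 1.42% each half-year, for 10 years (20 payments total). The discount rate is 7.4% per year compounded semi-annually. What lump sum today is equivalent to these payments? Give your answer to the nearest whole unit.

¥833,975

Periodic rate r = 0.074/2 per half-year; n is counted in half-years.
Growing ordinary annuity: PV = PMT₁ × [1 − ((1+g)/(1+r))^n] / (r − g) = 52,974 × [1 − ((1+0.0142)/(1+r))^20] / (r − 0.0142) = ¥833,975.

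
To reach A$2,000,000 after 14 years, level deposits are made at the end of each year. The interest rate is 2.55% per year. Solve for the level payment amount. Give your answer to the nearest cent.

A$120,666.06

Level ordinary annuity; solve FV = PMT × [((1+r)^n − 1)/r] for PMT.
Periodic rate r = 0.0255 per year.
With n = 14: PMT = 2,000,000 / ([((1+r)^n − 1)/r]) = A$120,666.06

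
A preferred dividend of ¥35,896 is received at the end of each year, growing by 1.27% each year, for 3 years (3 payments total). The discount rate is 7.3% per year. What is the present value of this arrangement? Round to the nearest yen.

Periodic rate r = 0.073 per year.
Growing ordinary annuity: PV = PMT₁ × [1 − ((1+g)/(1+r))^n] / (r − g) = 35,896 × [1 − ((1+0.0127)/(1+r))^3] / (r − 0.0127) = ¥94,827.

¥94,827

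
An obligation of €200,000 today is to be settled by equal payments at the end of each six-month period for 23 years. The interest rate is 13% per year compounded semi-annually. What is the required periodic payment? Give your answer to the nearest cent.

Level ordinary annuity; solve PV = PMT × [(1 − (1+r)^−n)/r] for PMT.
Periodic rate r = 0.13/2 per half-year; n is counted in half-years.
With n = 46: PMT = 200,000 / ([(1 − (1+r)^−n)/r]) = €13,759.49

€13,759.49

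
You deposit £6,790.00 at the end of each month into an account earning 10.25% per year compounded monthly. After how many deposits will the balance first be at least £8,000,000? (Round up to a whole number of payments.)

283 payments

Periodic rate r = 0.1025/12 per month; n is counted in months.
Ordinary annuity FV: 8,000,000 = 6,790 × [((1+r)^n − 1)/r].
(1+r)^n = 1 + 8,000,000 × r / 6,790, so n = ln(1 + 8,000,000·r/6,790) / ln(1+r) = 282.61.
Round up to a whole number of payments: n = 283.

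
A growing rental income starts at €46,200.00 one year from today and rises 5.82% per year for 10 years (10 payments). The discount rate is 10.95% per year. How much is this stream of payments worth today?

€339,628.38

Periodic rate r = 0.1095 per year.
Growing ordinary annuity: PV = PMT₁ × [1 − ((1+g)/(1+r))^n] / (r − g) = 46,200 × [1 − ((1+0.0582)/(1+r))^10] / (r − 0.0582) = €339,628.38.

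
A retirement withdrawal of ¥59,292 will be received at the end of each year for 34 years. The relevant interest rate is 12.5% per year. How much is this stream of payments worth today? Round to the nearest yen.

¥465,688

This is an ordinary annuity: 34 payments of ¥59,292 at the end of each year.
Periodic rate r = 0.125 per year.
PV = PMT × [(1 − (1+r)^−n)/r] = 59,292 × [1 − (1+r)^−34] / r = ¥465,688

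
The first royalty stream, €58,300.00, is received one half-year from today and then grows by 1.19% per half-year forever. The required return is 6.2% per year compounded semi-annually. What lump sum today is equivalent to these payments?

Periodic rate r = 0.062/2 per half-year.
Growing perpetuity (Gordon): PV = PMT₁ / (r − g) = 58,300 / (r − 0.0119) = €3,052,356.02.

€3,052,356.02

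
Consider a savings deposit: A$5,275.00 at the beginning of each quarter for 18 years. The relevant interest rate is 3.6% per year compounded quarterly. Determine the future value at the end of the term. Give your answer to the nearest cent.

This is an annuity due: 72 deposits of A$5,275.00 at the beginning of each quarter.
Periodic rate r = 0.036/4 per quarter; n is counted in quarters.
FV = PMT × [((1+r)^n − 1)/r] × (1+r) = 5,275 × [(1+r)^72 − 1] / r × (1+r) = A$535,902.42

A$535,902.42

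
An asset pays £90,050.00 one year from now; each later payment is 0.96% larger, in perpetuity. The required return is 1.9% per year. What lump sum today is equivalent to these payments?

£9,579,787.23

Periodic rate r = 0.019 per year.
Growing perpetuity (Gordon): PV = PMT₁ / (r − g) = 90,050 / (r − 0.0096) = £9,579,787.23.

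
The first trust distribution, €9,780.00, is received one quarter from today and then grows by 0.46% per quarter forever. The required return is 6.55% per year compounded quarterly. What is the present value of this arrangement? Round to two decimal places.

Periodic rate r = 0.0655/4 per quarter.
Growing perpetuity (Gordon): PV = PMT₁ / (r − g) = 9,780 / (r − 0.0046) = €830,573.25.

€830,573.25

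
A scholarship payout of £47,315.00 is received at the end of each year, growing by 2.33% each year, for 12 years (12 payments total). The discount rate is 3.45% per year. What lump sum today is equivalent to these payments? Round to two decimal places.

Periodic rate r = 0.0345 per year.
Growing ordinary annuity: PV = PMT₁ × [1 − ((1+g)/(1+r))^n] / (r − g) = 47,315 × [1 − ((1+0.0233)/(1+r))^12] / (r − 0.0233) = £517,314.69.

£517,314.69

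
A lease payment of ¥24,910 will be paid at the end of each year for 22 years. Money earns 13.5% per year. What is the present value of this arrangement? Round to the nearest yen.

¥173,139

This is an ordinary annuity: 22 payments of ¥24,910 at the end of each year.
Periodic rate r = 0.135 per year.
PV = PMT × [(1 − (1+r)^−n)/r] = 24,910 × [1 − (1+r)^−22] / r = ¥173,139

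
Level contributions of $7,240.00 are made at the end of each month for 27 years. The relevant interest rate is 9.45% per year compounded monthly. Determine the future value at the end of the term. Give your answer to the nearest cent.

$10,755,449.54

This is an ordinary annuity: 324 deposits of $7,240.00 at the end of each month.
Periodic rate r = 0.0945/12 per month; n is counted in months.
FV = PMT × [((1+r)^n − 1)/r] = 7,240 × [(1+r)^324 − 1] / r = $10,755,449.54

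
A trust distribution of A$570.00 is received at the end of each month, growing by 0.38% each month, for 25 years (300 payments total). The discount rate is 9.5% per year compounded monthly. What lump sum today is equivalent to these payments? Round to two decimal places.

Periodic rate r = 0.095/12 per month; n is counted in months.
Growing ordinary annuity: PV = PMT₁ × [1 − ((1+g)/(1+r))^n] / (r − g) = 570 × [1 − ((1+0.0038)/(1+r))^300] / (r − 0.0038) = A$97,901.48.

A$97,901.48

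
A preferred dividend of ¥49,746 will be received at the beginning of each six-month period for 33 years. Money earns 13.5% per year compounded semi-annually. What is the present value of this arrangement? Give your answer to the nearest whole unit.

¥776,167

This is an annuity due: 66 payments of ¥49,746 at the beginning of each six-month period.
Periodic rate r = 0.135/2 per half-year; n is counted in half-years.
PV = PMT × [(1 − (1+r)^−n)/r] × (1+r) = 49,746 × [1 − (1+r)^−66] / r × (1+r) = ¥776,167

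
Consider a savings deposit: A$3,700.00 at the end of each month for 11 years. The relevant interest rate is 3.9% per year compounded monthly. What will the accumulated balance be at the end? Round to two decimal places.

A$608,682.03

This is an ordinary annuity: 132 deposits of A$3,700.00 at the end of each month.
Periodic rate r = 0.039/12 per month; n is counted in months.
FV = PMT × [((1+r)^n − 1)/r] = 3,700 × [(1+r)^132 − 1] / r = A$608,682.03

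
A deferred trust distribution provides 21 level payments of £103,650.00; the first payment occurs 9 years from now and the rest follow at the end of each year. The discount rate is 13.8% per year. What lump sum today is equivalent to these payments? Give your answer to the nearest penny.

£249,341.77

Ordinary annuity of 21 payments, first payment at period 9.
Periodic rate r = 0.138 per year.
The ordinary-annuity PV formula values the stream one period before the first payment (period 8); discount that back 8 periods:
PV₀ = 103,650 × [1 − (1+r)^−21] / r × (1+r)^−8 = £249,341.77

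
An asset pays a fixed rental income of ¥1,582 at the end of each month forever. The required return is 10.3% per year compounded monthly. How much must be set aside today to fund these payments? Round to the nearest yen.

Periodic rate r = 0.103/12 per month.
Level perpetuity: PV = PMT / r = 1,582 / (0.103/12) = ¥184,311.

¥184,311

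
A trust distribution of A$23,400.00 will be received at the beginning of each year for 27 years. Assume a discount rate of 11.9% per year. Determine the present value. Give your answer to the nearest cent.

This is an annuity due: 27 payments of A$23,400.00 at the beginning of each year.
Periodic rate r = 0.119 per year.
PV = PMT × [(1 − (1+r)^−n)/r] × (1+r) = 23,400 × [1 − (1+r)^−27] / r × (1+r) = A$209,468.37

A$209,468.37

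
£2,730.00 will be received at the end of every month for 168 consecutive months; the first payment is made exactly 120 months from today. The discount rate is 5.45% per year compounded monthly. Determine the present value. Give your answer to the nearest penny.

£186,822.65

Ordinary annuity of 168 payments, first payment at period 120.
Periodic rate r = 0.0545/12 per month; n is counted in months.
The ordinary-annuity PV formula values the stream one period before the first payment (period 119); discount that back 119 periods:
PV₀ = 2,730 × [1 − (1+r)^−168] / r × (1+r)^−119 = £186,822.65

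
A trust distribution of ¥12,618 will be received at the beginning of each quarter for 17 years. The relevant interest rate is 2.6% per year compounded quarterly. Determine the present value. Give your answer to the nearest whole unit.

This is an annuity due: 68 payments of ¥12,618 at the beginning of each quarter.
Periodic rate r = 0.026/4 per quarter; n is counted in quarters.
PV = PMT × [(1 − (1+r)^−n)/r] × (1+r) = 12,618 × [1 − (1+r)^−68] / r × (1+r) = ¥696,216

¥696,216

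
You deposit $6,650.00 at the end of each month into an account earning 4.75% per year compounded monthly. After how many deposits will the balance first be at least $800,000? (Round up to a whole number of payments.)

99 payments

Periodic rate r = 0.0475/12 per month; n is counted in months.
Ordinary annuity FV: 800,000 = 6,650 × [((1+r)^n − 1)/r].
(1+r)^n = 1 + 800,000 × r / 6,650, so n = ln(1 + 800,000·r/6,650) / ln(1+r) = 98.59.
Round up to a whole number of payments: n = 99.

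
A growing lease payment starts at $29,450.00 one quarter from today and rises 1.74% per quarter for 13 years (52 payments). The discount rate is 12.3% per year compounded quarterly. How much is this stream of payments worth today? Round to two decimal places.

$1,086,038.20

Periodic rate r = 0.123/4 per quarter; n is counted in quarters.
Growing ordinary annuity: PV = PMT₁ × [1 − ((1+g)/(1+r))^n] / (r − g) = 29,450 × [1 − ((1+0.0174)/(1+r))^52] / (r − 0.0174) = $1,086,038.20.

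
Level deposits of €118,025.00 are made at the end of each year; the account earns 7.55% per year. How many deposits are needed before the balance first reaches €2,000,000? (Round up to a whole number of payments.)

Periodic rate r = 0.0755 per year.
Ordinary annuity FV: 2,000,000 = 118,025 × [((1+r)^n − 1)/r].
(1+r)^n = 1 + 2,000,000 × r / 118,025, so n = ln(1 + 2,000,000·r/118,025) / ln(1+r) = 11.32.
Round up to a whole number of payments: n = 12.

12 payments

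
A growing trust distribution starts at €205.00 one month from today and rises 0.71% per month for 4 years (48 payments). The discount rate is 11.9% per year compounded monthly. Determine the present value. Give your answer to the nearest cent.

Periodic rate r = 0.119/12 per month; n is counted in months.
Growing ordinary annuity: PV = PMT₁ × [1 − ((1+g)/(1+r))^n] / (r − g) = 205 × [1 − ((1+0.0071)/(1+r))^48] / (r − 0.0071) = €9,131.25.

€9,131.25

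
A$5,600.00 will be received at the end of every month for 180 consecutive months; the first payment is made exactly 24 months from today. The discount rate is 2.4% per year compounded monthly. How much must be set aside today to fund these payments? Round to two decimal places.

Ordinary annuity of 180 payments, first payment at period 24.
Periodic rate r = 0.024/12 per month; n is counted in months.
The ordinary-annuity PV formula values the stream one period before the first payment (period 23); discount that back 23 periods:
PV₀ = 5,600 × [1 − (1+r)^−180] / r × (1+r)^−23 = A$807,815.27

A$807,815.27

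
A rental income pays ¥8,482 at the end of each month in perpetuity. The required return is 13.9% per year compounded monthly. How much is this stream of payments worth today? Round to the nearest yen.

¥732,259

Periodic rate r = 0.139/12 per month.
Level perpetuity: PV = PMT / r = 8,482 / (0.139/12) = ¥732,259.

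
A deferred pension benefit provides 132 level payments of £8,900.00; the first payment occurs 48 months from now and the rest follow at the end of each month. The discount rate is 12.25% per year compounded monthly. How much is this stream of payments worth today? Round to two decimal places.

£399,365.73

Ordinary annuity of 132 payments, first payment at period 48.
Periodic rate r = 0.1225/12 per month; n is counted in months.
The ordinary-annuity PV formula values the stream one period before the first payment (period 47); discount that back 47 periods:
PV₀ = 8,900 × [1 − (1+r)^−132] / r × (1+r)^−47 = £399,365.73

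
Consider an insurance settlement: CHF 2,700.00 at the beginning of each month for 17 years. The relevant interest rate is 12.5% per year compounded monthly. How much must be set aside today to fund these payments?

This is an annuity due: 204 payments of CHF 2,700.00 at the beginning of each month.
Periodic rate r = 0.125/12 per month; n is counted in months.
PV = PMT × [(1 − (1+r)^−n)/r] × (1+r) = 2,700 × [1 − (1+r)^−204] / r × (1+r) = CHF 230,274.80

CHF 230,274.80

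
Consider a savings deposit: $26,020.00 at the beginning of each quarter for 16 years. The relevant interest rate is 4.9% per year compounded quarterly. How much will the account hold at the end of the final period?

This is an annuity due: 64 deposits of $26,020.00 at the beginning of each quarter.
Periodic rate r = 0.049/4 per quarter; n is counted in quarters.
FV = PMT × [((1+r)^n − 1)/r] × (1+r) = 26,020 × [(1+r)^64 − 1] / r × (1+r) = $2,536,707.39

$2,536,707.39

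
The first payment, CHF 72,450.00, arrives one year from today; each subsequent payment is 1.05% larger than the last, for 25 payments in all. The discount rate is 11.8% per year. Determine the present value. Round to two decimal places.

Periodic rate r = 0.118 per year.
Growing ordinary annuity: PV = PMT₁ × [1 − ((1+g)/(1+r))^n] / (r − g) = 72,450 × [1 − ((1+0.0105)/(1+r))^25] / (r − 0.0105) = CHF 620,127.40.

CHF 620,127.40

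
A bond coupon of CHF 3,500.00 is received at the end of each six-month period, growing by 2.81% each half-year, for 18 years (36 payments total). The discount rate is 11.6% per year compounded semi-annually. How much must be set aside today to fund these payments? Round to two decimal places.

CHF 75,352.08

Periodic rate r = 0.116/2 per half-year; n is counted in half-years.
Growing ordinary annuity: PV = PMT₁ × [1 − ((1+g)/(1+r))^n] / (r − g) = 3,500 × [1 − ((1+0.0281)/(1+r))^36] / (r − 0.0281) = CHF 75,352.08.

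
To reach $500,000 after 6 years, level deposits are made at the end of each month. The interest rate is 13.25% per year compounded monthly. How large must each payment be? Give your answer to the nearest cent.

$4,582.31

Level ordinary annuity; solve FV = PMT × [((1+r)^n − 1)/r] for PMT.
Periodic rate r = 0.1325/12 per month; n is counted in months.
With n = 72: PMT = 500,000 / ([((1+r)^n − 1)/r]) = $4,582.31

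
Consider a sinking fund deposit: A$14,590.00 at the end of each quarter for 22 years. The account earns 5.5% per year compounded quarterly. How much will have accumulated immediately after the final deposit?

A$2,468,049.27

This is an ordinary annuity: 88 deposits of A$14,590.00 at the end of each quarter.
Periodic rate r = 0.055/4 per quarter; n is counted in quarters.
FV = PMT × [((1+r)^n − 1)/r] = 14,590 × [(1+r)^88 − 1] / r = A$2,468,049.27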